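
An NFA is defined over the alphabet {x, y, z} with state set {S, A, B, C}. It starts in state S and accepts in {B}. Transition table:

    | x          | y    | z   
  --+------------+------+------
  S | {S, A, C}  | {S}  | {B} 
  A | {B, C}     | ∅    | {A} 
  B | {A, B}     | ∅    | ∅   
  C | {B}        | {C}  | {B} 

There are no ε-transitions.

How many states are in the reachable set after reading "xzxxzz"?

1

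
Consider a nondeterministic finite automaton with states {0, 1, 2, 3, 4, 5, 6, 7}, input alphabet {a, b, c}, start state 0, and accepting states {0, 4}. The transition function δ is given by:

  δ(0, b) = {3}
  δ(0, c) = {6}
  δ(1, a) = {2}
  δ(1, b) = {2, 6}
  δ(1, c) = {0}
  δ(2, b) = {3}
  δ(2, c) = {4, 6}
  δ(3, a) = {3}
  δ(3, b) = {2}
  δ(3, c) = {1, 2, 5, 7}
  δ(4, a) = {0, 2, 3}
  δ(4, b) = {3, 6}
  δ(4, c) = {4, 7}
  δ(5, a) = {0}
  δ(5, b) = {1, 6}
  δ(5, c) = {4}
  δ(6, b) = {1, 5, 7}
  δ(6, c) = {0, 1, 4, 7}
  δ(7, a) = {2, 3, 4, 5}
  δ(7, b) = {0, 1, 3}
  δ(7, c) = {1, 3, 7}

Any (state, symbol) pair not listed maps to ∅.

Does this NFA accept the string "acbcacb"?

No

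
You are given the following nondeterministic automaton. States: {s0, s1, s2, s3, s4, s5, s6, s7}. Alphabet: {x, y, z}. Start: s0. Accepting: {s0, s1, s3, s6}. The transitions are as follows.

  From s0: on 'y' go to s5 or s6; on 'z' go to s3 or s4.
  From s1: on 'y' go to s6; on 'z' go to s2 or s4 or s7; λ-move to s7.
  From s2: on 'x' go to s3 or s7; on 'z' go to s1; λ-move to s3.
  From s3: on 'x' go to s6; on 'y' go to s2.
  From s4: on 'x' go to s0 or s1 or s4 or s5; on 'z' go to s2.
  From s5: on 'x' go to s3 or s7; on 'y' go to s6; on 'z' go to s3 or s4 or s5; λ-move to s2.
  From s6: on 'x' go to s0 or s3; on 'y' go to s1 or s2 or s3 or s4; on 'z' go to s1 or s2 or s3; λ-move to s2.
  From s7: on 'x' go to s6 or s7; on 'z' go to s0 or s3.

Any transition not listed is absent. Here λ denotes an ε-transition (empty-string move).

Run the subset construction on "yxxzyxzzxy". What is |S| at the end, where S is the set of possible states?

Start in {s0}.
Read 'y': {s0} → {s2, s3, s5, s6}.
Read 'x': {s2, s3, s5, s6} → {s0, s2, s3, s6, s7}.
Read 'x': {s0, s2, s3, s6, s7} → {s0, s2, s3, s6, s7}.
Read 'z': {s0, s2, s3, s6, s7} → {s0, s1, s2, s3, s4, s7}.
Read 'y': {s0, s1, s2, s3, s4, s7} → {s2, s3, s5, s6}.
Read 'x': {s2, s3, s5, s6} → {s0, s2, s3, s6, s7}.
Read 'z': {s0, s2, s3, s6, s7} → {s0, s1, s2, s3, s4, s7}.
Read 'z': {s0, s1, s2, s3, s4, s7} → {s0, s1, s2, s3, s4, s7}.
Read 'x': {s0, s1, s2, s3, s4, s7} → {s0, s1, s2, s3, s4, s5, s6, s7}.
Read 'y': {s0, s1, s2, s3, s4, s5, s6, s7} → {s1, s2, s3, s4, s5, s6, s7}.
That set has 7 states.

7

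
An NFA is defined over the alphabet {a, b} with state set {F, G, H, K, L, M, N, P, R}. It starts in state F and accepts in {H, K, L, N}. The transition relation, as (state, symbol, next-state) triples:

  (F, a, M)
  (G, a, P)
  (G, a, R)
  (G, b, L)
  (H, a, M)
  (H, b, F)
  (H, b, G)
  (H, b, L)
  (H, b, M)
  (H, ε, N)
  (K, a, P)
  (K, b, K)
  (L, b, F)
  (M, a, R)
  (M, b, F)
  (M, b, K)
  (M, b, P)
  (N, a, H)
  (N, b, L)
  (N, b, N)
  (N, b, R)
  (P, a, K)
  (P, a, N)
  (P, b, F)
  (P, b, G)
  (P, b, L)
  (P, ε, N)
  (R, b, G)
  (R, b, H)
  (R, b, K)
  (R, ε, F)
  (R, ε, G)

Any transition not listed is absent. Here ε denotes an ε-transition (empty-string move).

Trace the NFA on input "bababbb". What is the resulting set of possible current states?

∅

Start in {F}.
Read 'b': F→∅; now ∅.
The set is empty and remains empty for the remaining 6 symbols.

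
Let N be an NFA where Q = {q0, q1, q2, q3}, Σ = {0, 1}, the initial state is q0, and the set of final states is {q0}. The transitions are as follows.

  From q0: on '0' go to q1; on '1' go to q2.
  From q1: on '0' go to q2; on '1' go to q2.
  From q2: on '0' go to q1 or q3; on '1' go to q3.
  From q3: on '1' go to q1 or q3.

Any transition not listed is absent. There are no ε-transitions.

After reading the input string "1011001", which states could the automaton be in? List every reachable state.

Start in {q0}.
Read '1': {q0} → {q2}.
Read '0': {q2} → {q1, q3}.
Read '1': {q1, q3} → {q1, q2, q3}.
Read '1': {q1, q2, q3} → {q1, q2, q3}.
Read '0': {q1, q2, q3} → {q1, q2, q3}.
Read '0': {q1, q2, q3} → {q1, q2, q3}.
Read '1': {q1, q2, q3} → {q1, q2, q3}.

{q1, q2, q3}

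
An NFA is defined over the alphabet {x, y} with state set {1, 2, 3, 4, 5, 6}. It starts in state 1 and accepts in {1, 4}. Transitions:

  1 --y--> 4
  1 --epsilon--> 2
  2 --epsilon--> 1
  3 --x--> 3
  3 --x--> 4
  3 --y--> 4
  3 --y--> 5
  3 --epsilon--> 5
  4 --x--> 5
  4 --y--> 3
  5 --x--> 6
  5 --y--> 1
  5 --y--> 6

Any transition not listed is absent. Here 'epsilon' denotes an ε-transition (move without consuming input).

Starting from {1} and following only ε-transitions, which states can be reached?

{1, 2}

Begin with {1}.
ε-move 1 → 2; add 2.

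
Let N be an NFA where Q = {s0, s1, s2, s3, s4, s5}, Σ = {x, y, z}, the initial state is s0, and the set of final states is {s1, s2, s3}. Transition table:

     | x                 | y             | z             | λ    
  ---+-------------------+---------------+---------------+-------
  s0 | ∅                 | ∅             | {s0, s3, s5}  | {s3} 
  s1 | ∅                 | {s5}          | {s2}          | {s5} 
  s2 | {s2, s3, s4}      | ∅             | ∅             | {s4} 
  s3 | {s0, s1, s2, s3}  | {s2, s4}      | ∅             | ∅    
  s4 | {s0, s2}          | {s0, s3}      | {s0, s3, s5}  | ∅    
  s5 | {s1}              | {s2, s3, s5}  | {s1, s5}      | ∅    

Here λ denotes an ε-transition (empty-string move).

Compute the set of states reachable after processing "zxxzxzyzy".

Start: ε-closure({s0}) = {s0, s3}.
Read 'z': s0→{s0, s3, s5}, s3→∅; now {s0, s3, s5}.
Read 'x': s0→∅, s3→{s0, s1, s2, s3}, s5→{s1}; union {s0, s1, s2, s3}; ε-closure = {s0, s1, s2, s3, s4, s5}.
Read 'x': s0→∅, s1→∅, s2→{s2, s3, s4}, s3→{s0, s1, s2, s3}, s4→{s0, s2}, s5→{s1}; union {s0, s1, s2, s3, s4}; ε-closure = {s0, s1, s2, s3, s4, s5}.
Read 'z': s0→{s0, s3, s5}, s1→{s2}, s2→∅, s3→∅, s4→{s0, s3, s5}, s5→{s1, s5}; union {s0, s1, s2, s3, s5}; ε-closure = {s0, s1, s2, s3, s4, s5}.
Read 'x': s0→∅, s1→∅, s2→{s2, s3, s4}, s3→{s0, s1, s2, s3}, s4→{s0, s2}, s5→{s1}; union {s0, s1, s2, s3, s4}; ε-closure = {s0, s1, s2, s3, s4, s5}.
Read 'z': s0→{s0, s3, s5}, s1→{s2}, s2→∅, s3→∅, s4→{s0, s3, s5}, s5→{s1, s5}; union {s0, s1, s2, s3, s5}; ε-closure = {s0, s1, s2, s3, s4, s5}.
Read 'y': s0→∅, s1→{s5}, s2→∅, s3→{s2, s4}, s4→{s0, s3}, s5→{s2, s3, s5}; now {s0, s2, s3, s4, s5}.
Read 'z': s0→{s0, s3, s5}, s2→∅, s3→∅, s4→{s0, s3, s5}, s5→{s1, s5}; now {s0, s1, s3, s5}.
Read 'y': s0→∅, s1→{s5}, s3→{s2, s4}, s5→{s2, s3, s5}; now {s2, s3, s4, s5}.

{s2, s3, s4, s5}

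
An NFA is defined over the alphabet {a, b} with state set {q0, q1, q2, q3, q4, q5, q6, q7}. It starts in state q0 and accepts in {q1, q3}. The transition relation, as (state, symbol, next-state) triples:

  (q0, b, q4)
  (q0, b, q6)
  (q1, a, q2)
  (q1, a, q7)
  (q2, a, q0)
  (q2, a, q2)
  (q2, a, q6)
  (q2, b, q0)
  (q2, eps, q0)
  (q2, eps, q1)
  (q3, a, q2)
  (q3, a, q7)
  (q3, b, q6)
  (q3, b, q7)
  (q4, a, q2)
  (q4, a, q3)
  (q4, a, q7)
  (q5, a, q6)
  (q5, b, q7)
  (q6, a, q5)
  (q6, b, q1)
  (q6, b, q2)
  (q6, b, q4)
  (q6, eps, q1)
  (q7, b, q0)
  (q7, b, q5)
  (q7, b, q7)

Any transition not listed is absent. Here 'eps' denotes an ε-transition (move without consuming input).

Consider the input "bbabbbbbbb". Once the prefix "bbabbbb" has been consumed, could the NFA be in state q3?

No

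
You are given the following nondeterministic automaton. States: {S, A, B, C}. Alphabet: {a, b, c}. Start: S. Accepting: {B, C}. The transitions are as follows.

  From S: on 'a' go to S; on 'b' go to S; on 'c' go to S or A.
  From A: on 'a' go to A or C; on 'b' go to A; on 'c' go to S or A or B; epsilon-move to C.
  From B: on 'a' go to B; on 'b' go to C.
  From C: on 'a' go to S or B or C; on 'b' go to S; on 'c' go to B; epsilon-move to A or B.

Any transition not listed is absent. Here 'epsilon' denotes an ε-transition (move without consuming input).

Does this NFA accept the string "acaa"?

Start in {S}.
Read 'a': {S} → {S}.
Read 'c': {S} → {S, A, B, C}.
Read 'a': {S, A, B, C} → {S, A, B, C}.
Read 'a': {S, A, B, C} → {S, A, B, C}.
The final set {S, A, B, C} contains the accepting states B, C.

Yes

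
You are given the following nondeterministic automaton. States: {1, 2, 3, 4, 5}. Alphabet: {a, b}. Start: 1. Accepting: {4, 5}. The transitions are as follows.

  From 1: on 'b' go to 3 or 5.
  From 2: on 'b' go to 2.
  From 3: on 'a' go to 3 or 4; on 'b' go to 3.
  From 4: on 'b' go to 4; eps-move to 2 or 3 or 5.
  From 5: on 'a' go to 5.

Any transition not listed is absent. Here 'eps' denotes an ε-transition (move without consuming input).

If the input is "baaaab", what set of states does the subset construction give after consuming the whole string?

Start in {1}.
Read 'b': {1} → {3, 5}.
Read 'a': {3, 5} → {2, 3, 4, 5}.
Read 'a': {2, 3, 4, 5} → {2, 3, 4, 5}.
Read 'a': {2, 3, 4, 5} → {2, 3, 4, 5}.
Read 'a': {2, 3, 4, 5} → {2, 3, 4, 5}.
Read 'b': {2, 3, 4, 5} → {2, 3, 4, 5}.

{2, 3, 4, 5}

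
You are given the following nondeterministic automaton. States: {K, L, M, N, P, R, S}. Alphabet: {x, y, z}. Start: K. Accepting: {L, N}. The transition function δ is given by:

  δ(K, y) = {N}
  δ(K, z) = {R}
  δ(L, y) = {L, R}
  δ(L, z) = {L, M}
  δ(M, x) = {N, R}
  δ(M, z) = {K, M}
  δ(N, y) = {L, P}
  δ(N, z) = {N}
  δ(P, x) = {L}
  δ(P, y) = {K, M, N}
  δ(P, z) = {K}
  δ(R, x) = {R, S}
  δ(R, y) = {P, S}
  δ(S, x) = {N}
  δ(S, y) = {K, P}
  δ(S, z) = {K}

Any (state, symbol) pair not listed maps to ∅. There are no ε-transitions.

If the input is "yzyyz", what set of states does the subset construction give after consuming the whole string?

{K, L, M, N, R}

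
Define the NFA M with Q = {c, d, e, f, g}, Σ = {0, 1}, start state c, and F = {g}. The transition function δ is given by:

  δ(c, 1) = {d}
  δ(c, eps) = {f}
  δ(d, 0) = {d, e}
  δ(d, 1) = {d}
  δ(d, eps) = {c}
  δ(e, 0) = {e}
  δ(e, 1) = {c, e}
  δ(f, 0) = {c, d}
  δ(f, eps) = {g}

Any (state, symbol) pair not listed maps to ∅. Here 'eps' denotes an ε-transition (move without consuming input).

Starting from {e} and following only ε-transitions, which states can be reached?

{e}

Begin with {e}.
No ε-moves leave this set, so the closure equals the set itself.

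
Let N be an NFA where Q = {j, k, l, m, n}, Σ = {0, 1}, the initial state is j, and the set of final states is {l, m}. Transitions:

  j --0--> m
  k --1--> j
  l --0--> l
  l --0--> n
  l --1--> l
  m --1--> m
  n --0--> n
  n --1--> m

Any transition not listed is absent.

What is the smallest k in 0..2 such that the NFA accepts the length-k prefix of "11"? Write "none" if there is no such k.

none

Start in {j}.
Read '1': {j} → ∅.
The set is empty and remains empty for the remaining 1 symbol.
No reachable set along the way intersects F.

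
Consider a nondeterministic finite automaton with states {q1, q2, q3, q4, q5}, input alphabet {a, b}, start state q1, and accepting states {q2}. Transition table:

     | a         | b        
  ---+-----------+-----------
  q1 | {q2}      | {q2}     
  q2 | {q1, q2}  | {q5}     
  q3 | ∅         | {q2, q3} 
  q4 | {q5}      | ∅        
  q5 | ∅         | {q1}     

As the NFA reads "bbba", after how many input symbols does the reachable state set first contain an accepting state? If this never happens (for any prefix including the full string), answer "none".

1

Start in {q1}.
Read 'b': {q1} → {q2}.
None of the earlier sets intersect F, but {q2} does.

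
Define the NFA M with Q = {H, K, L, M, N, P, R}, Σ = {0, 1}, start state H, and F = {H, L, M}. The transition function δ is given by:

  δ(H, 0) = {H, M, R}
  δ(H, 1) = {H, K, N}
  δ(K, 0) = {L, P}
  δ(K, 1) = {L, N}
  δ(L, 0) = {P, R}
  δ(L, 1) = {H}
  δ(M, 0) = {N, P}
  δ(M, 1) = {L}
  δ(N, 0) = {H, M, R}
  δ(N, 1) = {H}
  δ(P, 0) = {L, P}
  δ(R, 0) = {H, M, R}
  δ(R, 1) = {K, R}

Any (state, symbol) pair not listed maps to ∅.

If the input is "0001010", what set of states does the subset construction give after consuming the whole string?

Start in {H}.
Read '0': {H} → {H, M, R}.
Read '0': {H, M, R} → {H, M, N, P, R}.
Read '0': {H, M, N, P, R} → {H, L, M, N, P, R}.
Read '1': {H, L, M, N, P, R} → {H, K, L, N, R}.
Read '0': {H, K, L, N, R} → {H, L, M, P, R}.
Read '1': {H, L, M, P, R} → {H, K, L, N, R}.
Read '0': {H, K, L, N, R} → {H, L, M, P, R}.

{H, L, M, P, R}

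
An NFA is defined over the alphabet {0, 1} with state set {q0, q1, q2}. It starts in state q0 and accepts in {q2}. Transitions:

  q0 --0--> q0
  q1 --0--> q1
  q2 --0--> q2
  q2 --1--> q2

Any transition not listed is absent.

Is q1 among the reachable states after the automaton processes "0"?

Start in {q0}.
Read '0': q0→{q0}; now {q0}.
State q1 is not in {q0}.

No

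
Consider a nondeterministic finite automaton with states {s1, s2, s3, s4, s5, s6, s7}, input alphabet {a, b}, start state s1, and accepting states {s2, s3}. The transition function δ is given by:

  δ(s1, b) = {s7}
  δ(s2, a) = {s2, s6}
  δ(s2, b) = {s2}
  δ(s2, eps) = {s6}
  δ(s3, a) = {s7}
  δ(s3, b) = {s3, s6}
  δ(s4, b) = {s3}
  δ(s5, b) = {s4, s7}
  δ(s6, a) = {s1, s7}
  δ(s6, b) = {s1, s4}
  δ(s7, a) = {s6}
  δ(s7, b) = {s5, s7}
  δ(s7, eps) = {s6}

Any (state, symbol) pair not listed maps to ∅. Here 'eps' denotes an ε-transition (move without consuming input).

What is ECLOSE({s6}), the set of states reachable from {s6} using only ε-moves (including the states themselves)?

Begin with {s6}.
No ε-moves leave this set, so the closure equals the set itself.

{s6}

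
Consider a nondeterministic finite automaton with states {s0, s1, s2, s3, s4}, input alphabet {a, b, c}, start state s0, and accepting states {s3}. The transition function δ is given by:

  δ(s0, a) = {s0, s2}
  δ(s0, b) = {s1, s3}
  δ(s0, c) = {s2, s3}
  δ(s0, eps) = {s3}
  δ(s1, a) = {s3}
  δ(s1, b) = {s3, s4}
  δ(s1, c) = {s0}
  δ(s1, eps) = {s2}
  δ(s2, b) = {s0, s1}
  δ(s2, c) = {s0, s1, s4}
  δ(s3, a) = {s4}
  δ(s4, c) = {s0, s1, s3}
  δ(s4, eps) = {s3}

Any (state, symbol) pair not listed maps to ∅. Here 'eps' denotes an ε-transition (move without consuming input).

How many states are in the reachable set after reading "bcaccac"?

5

Start: ε-closure({s0}) = {s0, s3}.
Read 'b': s0→{s1, s3}, s3→∅; union {s1, s3}; ε-closure = {s1, s2, s3}.
Read 'c': s1→{s0}, s2→{s0, s1, s4}, s3→∅; union {s0, s1, s4}; ε-closure = {s0, s1, s2, s3, s4}.
Read 'a': s0→{s0, s2}, s1→{s3}, s2→∅, s3→{s4}, s4→∅; now {s0, s2, s3, s4}.
Read 'c': s0→{s2, s3}, s2→{s0, s1, s4}, s3→∅, s4→{s0, s1, s3}; now {s0, s1, s2, s3, s4}.
Read 'c': s0→{s2, s3}, s1→{s0}, s2→{s0, s1, s4}, s3→∅, s4→{s0, s1, s3}; now {s0, s1, s2, s3, s4}.
Read 'a': s0→{s0, s2}, s1→{s3}, s2→∅, s3→{s4}, s4→∅; now {s0, s2, s3, s4}.
Read 'c': s0→{s2, s3}, s2→{s0, s1, s4}, s3→∅, s4→{s0, s1, s3}; now {s0, s1, s2, s3, s4}.
That set has 5 states.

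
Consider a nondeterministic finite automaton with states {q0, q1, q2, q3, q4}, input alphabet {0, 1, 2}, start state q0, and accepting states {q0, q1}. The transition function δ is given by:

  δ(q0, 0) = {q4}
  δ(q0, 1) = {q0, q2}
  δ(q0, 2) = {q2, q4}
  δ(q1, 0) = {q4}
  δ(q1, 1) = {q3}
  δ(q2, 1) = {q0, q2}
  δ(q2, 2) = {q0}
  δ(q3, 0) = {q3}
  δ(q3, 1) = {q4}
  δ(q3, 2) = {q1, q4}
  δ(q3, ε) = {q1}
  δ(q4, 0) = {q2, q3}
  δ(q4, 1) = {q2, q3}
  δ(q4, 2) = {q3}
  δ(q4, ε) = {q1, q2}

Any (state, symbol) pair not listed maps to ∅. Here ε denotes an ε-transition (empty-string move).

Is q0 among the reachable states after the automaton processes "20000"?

Start in {q0}.
Read '2': {q0} → {q1, q2, q4}.
Read '0': {q1, q2, q4} → {q1, q2, q3, q4}.
Read '0': {q1, q2, q3, q4} → {q1, q2, q3, q4}.
Read '0': {q1, q2, q3, q4} → {q1, q2, q3, q4}.
Read '0': {q1, q2, q3, q4} → {q1, q2, q3, q4}.
State q0 is not in {q1, q2, q3, q4}.

No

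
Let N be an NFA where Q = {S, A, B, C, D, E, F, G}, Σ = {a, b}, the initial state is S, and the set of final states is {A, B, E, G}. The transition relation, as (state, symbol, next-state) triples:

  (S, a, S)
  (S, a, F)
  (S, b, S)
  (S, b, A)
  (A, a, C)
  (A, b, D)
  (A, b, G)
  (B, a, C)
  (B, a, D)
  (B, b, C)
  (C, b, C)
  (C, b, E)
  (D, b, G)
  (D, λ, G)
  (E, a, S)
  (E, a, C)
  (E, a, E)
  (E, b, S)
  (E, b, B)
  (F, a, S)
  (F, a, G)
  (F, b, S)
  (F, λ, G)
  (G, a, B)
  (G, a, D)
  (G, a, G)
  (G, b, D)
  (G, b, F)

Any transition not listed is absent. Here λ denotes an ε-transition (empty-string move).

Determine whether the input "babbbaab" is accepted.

Yes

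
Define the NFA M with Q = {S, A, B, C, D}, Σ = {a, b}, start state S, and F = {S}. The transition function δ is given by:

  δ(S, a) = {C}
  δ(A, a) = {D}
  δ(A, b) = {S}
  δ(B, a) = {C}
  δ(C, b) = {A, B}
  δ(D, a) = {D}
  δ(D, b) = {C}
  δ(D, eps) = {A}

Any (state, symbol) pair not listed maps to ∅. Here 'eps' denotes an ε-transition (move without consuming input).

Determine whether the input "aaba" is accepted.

No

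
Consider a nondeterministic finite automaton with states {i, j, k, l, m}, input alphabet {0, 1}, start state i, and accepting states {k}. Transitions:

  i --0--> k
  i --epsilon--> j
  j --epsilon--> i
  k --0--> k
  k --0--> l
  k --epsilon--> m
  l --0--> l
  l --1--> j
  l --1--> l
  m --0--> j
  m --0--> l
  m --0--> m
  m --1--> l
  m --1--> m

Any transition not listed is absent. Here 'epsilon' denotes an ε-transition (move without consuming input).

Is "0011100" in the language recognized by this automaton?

Yes

Start: ε-closure({i}) = {i, j}.
Read '0': {i, j} → {k, m}.
Read '0': {k, m} → {i, j, k, l, m}.
Read '1': {i, j, k, l, m} → {i, j, l, m}.
Read '1': {i, j, l, m} → {i, j, l, m}.
Read '1': {i, j, l, m} → {i, j, l, m}.
Read '0': {i, j, l, m} → {i, j, k, l, m}.
Read '0': {i, j, k, l, m} → {i, j, k, l, m}.
The final set {i, j, k, l, m} contains the accepting state k.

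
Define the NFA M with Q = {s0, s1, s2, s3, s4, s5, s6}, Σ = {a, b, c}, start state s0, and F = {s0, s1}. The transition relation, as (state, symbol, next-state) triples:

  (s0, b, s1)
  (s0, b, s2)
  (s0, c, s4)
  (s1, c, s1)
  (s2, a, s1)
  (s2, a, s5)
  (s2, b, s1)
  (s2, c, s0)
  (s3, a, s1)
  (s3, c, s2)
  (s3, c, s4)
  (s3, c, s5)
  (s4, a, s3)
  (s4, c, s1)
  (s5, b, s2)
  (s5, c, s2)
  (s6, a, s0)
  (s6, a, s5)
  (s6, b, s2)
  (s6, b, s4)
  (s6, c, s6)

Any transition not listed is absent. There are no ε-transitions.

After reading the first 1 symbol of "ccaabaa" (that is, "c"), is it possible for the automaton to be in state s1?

Start in {s0}.
Read 'c': {s0} → {s4}.
State s1 is not in {s4}.

No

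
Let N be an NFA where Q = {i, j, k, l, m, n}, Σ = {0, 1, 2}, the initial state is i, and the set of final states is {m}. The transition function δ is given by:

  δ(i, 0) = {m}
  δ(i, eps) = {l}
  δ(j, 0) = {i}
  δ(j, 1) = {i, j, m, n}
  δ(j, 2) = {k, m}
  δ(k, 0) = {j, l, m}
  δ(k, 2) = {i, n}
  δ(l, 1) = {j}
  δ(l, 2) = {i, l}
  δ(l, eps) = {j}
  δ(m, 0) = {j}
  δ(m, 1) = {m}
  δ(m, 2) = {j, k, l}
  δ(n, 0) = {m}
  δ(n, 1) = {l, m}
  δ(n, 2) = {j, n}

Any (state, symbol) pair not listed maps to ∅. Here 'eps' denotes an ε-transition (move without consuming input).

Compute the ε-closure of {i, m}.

{i, j, l, m}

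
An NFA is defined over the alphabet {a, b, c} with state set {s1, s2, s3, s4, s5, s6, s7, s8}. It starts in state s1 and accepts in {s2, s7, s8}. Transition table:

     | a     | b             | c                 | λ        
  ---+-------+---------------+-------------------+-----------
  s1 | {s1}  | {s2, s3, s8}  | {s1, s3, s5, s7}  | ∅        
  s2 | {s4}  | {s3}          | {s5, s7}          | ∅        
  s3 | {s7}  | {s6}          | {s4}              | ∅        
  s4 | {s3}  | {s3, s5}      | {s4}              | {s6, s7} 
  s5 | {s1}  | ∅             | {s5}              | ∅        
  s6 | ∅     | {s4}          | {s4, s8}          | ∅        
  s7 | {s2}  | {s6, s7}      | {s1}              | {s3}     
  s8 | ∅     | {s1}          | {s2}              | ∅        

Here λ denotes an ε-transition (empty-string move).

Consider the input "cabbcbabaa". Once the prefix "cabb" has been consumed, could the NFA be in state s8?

No

Start in {s1}.
Read 'c': {s1} → {s1, s3, s5, s7}.
Read 'a': {s1, s3, s5, s7} → {s1, s2, s3, s7}.
Read 'b': {s1, s2, s3, s7} → {s2, s3, s6, s7, s8}.
Read 'b': {s2, s3, s6, s7, s8} → {s1, s3, s4, s6, s7}.
State s8 is not in {s1, s3, s4, s6, s7}.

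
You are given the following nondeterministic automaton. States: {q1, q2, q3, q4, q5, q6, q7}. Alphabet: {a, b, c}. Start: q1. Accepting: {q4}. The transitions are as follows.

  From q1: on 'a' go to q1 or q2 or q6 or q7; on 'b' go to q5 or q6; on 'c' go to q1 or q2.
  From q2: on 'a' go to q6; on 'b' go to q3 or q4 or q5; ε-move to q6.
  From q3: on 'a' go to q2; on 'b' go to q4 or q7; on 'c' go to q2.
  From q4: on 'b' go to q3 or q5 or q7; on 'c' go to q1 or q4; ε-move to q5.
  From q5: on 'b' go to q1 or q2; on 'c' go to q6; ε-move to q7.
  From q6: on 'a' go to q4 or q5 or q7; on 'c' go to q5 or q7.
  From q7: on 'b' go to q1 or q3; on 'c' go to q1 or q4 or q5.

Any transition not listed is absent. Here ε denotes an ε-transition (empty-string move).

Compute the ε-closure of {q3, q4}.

Begin with {q3, q4}.
ε-move q4 → q5; add q5.
ε-move q5 → q7; add q7.

{q3, q4, q5, q7}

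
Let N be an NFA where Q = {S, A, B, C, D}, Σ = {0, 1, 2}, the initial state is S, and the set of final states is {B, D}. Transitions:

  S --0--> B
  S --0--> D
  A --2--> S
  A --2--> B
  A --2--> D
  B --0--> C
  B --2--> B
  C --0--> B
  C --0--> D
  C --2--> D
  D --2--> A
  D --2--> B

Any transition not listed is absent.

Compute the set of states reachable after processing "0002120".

Start in {S}.
Read '0': {S} → {B, D}.
Read '0': {B, D} → {C}.
Read '0': {C} → {B, D}.
Read '2': {B, D} → {A, B}.
Read '1': {A, B} → ∅.
The set is empty and remains empty for the remaining 2 symbols.

∅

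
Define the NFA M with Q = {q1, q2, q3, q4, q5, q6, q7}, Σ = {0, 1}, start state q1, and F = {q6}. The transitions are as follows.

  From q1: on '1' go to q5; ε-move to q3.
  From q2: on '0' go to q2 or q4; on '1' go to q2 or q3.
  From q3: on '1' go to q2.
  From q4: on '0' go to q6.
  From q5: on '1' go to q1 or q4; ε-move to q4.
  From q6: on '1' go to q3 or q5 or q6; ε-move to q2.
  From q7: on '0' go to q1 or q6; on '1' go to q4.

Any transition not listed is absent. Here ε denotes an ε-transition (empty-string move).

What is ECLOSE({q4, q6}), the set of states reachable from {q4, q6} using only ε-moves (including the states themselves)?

Begin with {q4, q6}.
ε-move q6 → q2; add q2.

{q2, q4, q6}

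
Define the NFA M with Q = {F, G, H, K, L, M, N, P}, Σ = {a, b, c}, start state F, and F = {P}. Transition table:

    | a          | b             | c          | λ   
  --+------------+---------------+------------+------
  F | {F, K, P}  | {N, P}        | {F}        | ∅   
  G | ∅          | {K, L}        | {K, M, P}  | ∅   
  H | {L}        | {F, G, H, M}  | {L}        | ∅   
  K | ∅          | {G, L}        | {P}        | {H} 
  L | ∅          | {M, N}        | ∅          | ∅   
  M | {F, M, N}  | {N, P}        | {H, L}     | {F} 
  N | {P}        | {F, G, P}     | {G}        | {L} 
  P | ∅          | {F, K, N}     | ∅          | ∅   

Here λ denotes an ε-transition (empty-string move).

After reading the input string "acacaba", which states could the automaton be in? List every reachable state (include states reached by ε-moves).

Start in {F}.
Read 'a': F→{F, K, P}; union {F, K, P}; ε-closure = {F, H, K, P}.
Read 'c': F→{F}, H→{L}, K→{P}, P→∅; now {F, L, P}.
Read 'a': F→{F, K, P}, L→∅, P→∅; union {F, K, P}; ε-closure = {F, H, K, P}.
Read 'c': F→{F}, H→{L}, K→{P}, P→∅; now {F, L, P}.
Read 'a': F→{F, K, P}, L→∅, P→∅; union {F, K, P}; ε-closure = {F, H, K, P}.
Read 'b': F→{N, P}, H→{F, G, H, M}, K→{G, L}, P→{F, K, N}; now {F, G, H, K, L, M, N, P}.
Read 'a': F→{F, K, P}, G→∅, H→{L}, K→∅, L→∅, M→{F, M, N}, N→{P}, P→∅; union {F, K, L, M, N, P}; ε-closure = {F, H, K, L, M, N, P}.

{F, H, K, L, M, N, P}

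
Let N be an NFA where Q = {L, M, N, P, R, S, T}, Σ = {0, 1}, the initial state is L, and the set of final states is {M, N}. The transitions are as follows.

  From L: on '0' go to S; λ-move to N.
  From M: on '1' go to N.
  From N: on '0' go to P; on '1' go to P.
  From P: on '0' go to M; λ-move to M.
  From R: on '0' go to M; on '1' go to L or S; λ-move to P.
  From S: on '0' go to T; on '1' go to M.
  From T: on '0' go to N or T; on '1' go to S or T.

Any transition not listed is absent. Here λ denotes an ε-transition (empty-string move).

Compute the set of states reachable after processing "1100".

{M}

Start: ε-closure({L}) = {L, N}.
Read '1': {L, N} → {M, P}.
Read '1': {M, P} → {N}.
Read '0': {N} → {M, P}.
Read '0': {M, P} → {M}.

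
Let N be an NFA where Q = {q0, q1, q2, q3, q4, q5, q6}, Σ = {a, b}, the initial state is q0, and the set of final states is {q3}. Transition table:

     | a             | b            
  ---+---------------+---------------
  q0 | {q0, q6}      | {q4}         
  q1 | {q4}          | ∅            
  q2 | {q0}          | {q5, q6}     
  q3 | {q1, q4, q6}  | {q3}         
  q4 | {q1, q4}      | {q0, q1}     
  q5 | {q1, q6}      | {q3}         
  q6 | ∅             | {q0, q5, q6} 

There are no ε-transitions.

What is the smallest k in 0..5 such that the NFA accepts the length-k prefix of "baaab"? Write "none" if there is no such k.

none

Start in {q0}.
Read 'b': q0→{q4}; now {q4}.
Read 'a': q4→{q1, q4}; now {q1, q4}.
Read 'a': q1→{q4}, q4→{q1, q4}; now {q1, q4}.
Read 'a': q1→{q4}, q4→{q1, q4}; now {q1, q4}.
Read 'b': q1→∅, q4→{q0, q1}; now {q0, q1}.
No reachable set along the way intersects F.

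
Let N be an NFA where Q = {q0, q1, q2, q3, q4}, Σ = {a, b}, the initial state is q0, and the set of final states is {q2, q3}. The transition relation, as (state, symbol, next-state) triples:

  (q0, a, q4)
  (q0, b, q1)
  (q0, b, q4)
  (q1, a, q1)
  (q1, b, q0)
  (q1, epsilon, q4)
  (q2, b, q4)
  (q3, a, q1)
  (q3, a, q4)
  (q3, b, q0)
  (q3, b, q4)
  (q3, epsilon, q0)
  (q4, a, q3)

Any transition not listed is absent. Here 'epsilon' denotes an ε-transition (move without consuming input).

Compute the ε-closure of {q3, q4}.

{q0, q3, q4}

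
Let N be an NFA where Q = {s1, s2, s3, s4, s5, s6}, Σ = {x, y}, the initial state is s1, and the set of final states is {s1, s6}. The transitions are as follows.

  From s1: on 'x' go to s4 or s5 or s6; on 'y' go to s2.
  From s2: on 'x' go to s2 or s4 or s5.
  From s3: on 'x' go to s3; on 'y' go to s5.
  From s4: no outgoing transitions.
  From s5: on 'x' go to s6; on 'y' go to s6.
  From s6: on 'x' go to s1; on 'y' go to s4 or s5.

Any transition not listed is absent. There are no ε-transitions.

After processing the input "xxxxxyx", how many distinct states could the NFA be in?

5

Start in {s1}.
Read 'x': s1→{s4, s5, s6}; now {s4, s5, s6}.
Read 'x': s4→∅, s5→{s6}, s6→{s1}; now {s1, s6}.
Read 'x': s1→{s4, s5, s6}, s6→{s1}; now {s1, s4, s5, s6}.
Read 'x': s1→{s4, s5, s6}, s4→∅, s5→{s6}, s6→{s1}; now {s1, s4, s5, s6}.
Read 'x': s1→{s4, s5, s6}, s4→∅, s5→{s6}, s6→{s1}; now {s1, s4, s5, s6}.
Read 'y': s1→{s2}, s4→∅, s5→{s6}, s6→{s4, s5}; now {s2, s4, s5, s6}.
Read 'x': s2→{s2, s4, s5}, s4→∅, s5→{s6}, s6→{s1}; now {s1, s2, s4, s5, s6}.
That set has 5 states.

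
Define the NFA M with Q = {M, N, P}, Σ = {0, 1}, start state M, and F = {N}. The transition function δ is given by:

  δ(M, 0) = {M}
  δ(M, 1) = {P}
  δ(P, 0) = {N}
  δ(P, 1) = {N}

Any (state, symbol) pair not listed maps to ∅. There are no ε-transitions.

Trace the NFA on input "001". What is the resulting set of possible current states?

Start in {M}.
Read '0': M→{M}; now {M}.
Read '0': M→{M}; now {M}.
Read '1': M→{P}; now {P}.

{P}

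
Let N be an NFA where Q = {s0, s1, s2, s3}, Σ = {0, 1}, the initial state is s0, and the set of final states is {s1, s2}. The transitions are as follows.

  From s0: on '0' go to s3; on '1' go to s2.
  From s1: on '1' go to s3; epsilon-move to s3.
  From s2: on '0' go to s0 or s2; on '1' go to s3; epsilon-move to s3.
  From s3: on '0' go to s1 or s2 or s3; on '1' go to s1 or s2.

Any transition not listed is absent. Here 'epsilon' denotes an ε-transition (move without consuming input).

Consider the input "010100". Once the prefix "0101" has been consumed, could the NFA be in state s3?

Start in {s0}.
Read '0': {s0} → {s3}.
Read '1': {s3} → {s1, s2, s3}.
Read '0': {s1, s2, s3} → {s0, s1, s2, s3}.
Read '1': {s0, s1, s2, s3} → {s1, s2, s3}.
State s3 is in {s1, s2, s3}.

Yes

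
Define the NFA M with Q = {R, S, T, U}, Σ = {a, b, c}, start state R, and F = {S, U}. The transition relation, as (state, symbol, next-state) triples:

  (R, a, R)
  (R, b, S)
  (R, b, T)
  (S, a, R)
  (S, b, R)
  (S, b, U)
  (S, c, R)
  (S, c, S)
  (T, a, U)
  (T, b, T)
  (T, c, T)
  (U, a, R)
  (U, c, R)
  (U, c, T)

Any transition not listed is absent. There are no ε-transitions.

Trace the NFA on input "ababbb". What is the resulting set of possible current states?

Start in {R}.
Read 'a': {R} → {R}.
Read 'b': {R} → {S, T}.
Read 'a': {S, T} → {R, U}.
Read 'b': {R, U} → {S, T}.
Read 'b': {S, T} → {R, T, U}.
Read 'b': {R, T, U} → {S, T}.

{S, T}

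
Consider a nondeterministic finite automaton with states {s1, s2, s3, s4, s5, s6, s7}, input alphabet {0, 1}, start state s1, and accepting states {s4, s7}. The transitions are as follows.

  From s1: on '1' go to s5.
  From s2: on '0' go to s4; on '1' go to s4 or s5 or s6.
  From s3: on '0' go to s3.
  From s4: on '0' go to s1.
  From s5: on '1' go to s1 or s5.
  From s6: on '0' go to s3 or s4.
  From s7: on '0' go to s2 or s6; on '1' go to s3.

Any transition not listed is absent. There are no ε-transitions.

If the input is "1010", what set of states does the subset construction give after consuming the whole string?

∅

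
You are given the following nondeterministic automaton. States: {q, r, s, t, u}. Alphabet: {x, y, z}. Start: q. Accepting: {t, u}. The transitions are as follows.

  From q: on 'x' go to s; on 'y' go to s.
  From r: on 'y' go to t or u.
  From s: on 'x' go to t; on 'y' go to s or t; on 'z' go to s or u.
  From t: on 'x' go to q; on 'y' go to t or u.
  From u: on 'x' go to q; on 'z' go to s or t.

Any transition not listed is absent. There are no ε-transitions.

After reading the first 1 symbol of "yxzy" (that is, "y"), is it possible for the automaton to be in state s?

Start in {q}.
Read 'y': q→{s}; now {s}.
State s is in {s}.

Yes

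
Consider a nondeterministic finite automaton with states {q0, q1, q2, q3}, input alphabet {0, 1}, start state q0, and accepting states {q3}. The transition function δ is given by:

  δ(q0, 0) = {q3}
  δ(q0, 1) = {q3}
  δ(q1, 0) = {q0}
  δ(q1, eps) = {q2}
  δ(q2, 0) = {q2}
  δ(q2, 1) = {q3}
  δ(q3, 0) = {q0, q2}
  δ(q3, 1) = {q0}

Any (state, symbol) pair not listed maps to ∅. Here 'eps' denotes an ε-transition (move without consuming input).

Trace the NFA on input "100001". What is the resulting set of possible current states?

{q0, q3}

Start in {q0}.
Read '1': q0→{q3}; now {q3}.
Read '0': q3→{q0, q2}; now {q0, q2}.
Read '0': q0→{q3}, q2→{q2}; now {q2, q3}.
Read '0': q2→{q2}, q3→{q0, q2}; now {q0, q2}.
Read '0': q0→{q3}, q2→{q2}; now {q2, q3}.
Read '1': q2→{q3}, q3→{q0}; now {q0, q3}.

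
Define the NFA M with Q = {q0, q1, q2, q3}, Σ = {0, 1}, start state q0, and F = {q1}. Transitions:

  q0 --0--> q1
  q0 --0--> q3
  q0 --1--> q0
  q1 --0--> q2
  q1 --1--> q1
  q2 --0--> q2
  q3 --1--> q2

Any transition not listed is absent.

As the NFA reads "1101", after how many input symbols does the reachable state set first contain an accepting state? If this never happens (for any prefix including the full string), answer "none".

3

Start in {q0}.
Read '1': {q0} → {q0}.
Read '1': {q0} → {q0}.
Read '0': {q0} → {q1, q3}.
None of the earlier sets intersect F, but {q1, q3} does.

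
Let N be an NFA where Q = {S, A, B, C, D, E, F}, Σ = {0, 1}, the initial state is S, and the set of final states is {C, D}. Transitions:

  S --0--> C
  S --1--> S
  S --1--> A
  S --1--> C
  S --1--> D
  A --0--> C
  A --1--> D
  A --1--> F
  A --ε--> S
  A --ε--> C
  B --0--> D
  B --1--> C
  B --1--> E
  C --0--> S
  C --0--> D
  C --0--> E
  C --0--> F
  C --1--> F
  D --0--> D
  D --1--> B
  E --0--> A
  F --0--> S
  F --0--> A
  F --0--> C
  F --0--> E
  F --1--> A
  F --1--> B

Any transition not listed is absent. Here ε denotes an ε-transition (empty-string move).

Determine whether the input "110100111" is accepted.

Yes

Start in {S}.
Read '1': {S} → {S, A, C, D}.
Read '1': {S, A, C, D} → {S, A, B, C, D, F}.
Read '0': {S, A, B, C, D, F} → {S, A, C, D, E, F}.
Read '1': {S, A, C, D, E, F} → {S, A, B, C, D, F}.
Read '0': {S, A, B, C, D, F} → {S, A, C, D, E, F}.
Read '0': {S, A, C, D, E, F} → {S, A, C, D, E, F}.
Read '1': {S, A, C, D, E, F} → {S, A, B, C, D, F}.
Read '1': {S, A, B, C, D, F} → {S, A, B, C, D, E, F}.
Read '1': {S, A, B, C, D, E, F} → {S, A, B, C, D, E, F}.
The final set {S, A, B, C, D, E, F} contains the accepting states C, D.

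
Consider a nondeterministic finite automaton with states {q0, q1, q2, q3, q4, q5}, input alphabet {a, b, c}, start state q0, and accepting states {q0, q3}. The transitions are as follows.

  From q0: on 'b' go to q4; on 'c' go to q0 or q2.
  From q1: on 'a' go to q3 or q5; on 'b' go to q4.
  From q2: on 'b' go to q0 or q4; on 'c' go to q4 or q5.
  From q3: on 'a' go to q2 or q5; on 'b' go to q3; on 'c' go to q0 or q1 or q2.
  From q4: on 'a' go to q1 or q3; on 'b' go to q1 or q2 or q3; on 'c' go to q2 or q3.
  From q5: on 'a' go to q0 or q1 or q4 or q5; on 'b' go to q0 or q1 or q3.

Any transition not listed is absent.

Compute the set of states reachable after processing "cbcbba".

Start in {q0}.
Read 'c': {q0} → {q0, q2}.
Read 'b': {q0, q2} → {q0, q4}.
Read 'c': {q0, q4} → {q0, q2, q3}.
Read 'b': {q0, q2, q3} → {q0, q3, q4}.
Read 'b': {q0, q3, q4} → {q1, q2, q3, q4}.
Read 'a': {q1, q2, q3, q4} → {q1, q2, q3, q5}.

{q1, q2, q3, q5}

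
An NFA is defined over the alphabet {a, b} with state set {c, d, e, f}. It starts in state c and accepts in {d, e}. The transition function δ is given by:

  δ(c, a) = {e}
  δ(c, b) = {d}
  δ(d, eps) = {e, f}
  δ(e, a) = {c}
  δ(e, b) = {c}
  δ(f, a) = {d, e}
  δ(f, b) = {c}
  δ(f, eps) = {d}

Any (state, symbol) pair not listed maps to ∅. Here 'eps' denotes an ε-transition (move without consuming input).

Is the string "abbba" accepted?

Yes

Start in {c}.
Read 'a': c→{e}; now {e}.
Read 'b': e→{c}; now {c}.
Read 'b': c→{d}; union {d}; ε-closure = {d, e, f}.
Read 'b': d→∅, e→{c}, f→{c}; now {c}.
Read 'a': c→{e}; now {e}.
The final set {e} contains the accepting state e.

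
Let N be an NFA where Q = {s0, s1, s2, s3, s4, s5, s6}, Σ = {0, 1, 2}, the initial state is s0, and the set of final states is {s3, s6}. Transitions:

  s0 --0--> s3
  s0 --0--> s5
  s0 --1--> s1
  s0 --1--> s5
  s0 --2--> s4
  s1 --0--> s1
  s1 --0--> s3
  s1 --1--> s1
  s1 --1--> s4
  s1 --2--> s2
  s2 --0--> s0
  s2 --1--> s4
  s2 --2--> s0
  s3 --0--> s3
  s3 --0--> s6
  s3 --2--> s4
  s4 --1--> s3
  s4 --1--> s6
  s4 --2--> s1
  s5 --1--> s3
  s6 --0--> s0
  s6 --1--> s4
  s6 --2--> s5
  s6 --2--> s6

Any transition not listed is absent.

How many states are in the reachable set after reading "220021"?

3

Start in {s0}.
Read '2': s0→{s4}; now {s4}.
Read '2': s4→{s1}; now {s1}.
Read '0': s1→{s1, s3}; now {s1, s3}.
Read '0': s1→{s1, s3}, s3→{s3, s6}; now {s1, s3, s6}.
Read '2': s1→{s2}, s3→{s4}, s6→{s5, s6}; now {s2, s4, s5, s6}.
Read '1': s2→{s4}, s4→{s3, s6}, s5→{s3}, s6→{s4}; now {s3, s4, s6}.
That set has 3 states.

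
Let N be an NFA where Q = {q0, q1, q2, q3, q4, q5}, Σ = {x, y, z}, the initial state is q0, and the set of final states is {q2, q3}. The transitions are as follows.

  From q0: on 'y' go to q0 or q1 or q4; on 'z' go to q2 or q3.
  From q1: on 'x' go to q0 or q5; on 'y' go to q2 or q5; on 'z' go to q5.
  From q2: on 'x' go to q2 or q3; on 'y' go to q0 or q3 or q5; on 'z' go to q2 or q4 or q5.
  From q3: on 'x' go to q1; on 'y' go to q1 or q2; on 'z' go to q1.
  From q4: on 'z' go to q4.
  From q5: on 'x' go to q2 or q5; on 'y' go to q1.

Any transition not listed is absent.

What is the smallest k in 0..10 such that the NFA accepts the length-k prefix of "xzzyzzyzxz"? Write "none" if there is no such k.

none

Start in {q0}.
Read 'x': q0→∅; now ∅.
The set is empty and remains empty for the remaining 9 symbols.
No reachable set along the way intersects F.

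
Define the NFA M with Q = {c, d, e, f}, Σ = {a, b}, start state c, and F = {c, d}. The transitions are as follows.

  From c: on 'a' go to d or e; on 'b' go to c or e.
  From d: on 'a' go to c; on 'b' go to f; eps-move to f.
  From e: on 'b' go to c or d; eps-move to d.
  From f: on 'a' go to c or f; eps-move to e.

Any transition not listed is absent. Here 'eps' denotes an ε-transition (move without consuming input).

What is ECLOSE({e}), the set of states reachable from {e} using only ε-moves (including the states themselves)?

Begin with {e}.
ε-move e → d; add d.
ε-move d → f; add f.

{d, e, f}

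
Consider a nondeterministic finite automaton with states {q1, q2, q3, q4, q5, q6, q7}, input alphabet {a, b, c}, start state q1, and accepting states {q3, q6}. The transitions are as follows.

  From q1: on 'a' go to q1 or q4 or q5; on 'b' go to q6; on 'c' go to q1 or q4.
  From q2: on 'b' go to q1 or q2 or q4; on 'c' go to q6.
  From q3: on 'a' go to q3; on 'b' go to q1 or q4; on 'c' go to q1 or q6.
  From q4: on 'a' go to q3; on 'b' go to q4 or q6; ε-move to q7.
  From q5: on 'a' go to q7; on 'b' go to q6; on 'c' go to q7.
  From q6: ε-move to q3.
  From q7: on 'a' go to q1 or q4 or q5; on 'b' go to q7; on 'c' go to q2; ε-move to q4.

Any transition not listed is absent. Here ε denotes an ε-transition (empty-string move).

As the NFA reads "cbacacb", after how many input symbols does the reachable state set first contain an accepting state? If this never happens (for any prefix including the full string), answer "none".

2

Start in {q1}.
Read 'c': q1→{q1, q4}; union {q1, q4}; ε-closure = {q1, q4, q7}.
Read 'b': q1→{q6}, q4→{q4, q6}, q7→{q7}; union {q4, q6, q7}; ε-closure = {q3, q4, q6, q7}.
None of the earlier sets intersect F, but {q3, q4, q6, q7} does.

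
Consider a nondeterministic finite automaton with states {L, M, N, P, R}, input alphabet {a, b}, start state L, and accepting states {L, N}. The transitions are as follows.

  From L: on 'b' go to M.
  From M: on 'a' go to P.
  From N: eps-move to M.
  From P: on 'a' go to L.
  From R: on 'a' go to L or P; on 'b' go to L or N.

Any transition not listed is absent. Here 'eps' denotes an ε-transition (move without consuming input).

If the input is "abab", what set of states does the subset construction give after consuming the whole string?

Start in {L}.
Read 'a': L→∅; now ∅.
The set is empty and remains empty for the remaining 3 symbols.

∅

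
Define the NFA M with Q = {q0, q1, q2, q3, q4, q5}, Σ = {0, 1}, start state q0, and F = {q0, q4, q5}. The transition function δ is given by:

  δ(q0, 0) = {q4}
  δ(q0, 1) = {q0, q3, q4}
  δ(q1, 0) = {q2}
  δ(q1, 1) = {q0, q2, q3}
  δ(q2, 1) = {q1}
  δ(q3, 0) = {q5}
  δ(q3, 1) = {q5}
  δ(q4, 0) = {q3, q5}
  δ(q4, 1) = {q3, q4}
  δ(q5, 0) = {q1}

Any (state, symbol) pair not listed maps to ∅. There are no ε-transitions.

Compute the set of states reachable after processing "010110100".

Start in {q0}.
Read '0': {q0} → {q4}.
Read '1': {q4} → {q3, q4}.
Read '0': {q3, q4} → {q3, q5}.
Read '1': {q3, q5} → {q5}.
Read '1': {q5} → ∅.
The set is empty and remains empty for the remaining 4 symbols.

∅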